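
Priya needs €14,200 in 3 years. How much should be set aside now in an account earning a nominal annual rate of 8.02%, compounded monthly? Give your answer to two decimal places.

With 12 periods per year: i = 0.00668333, n = 36.
Discount factor = (1+0.00668333)^(−36) = 0.786786; PV = 14,200 × 0.786786 = 11,172.3548

€11,172.35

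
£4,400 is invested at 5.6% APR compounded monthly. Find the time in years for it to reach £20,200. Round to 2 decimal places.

27.28 years

Periodic rate i = 0.056/12 = 0.00466667.
n = ln(20200/4400) / ln(1+0.00466667) = ln(4.59091) / 0.004656 = 327.3496 months
= 327.3496/12 years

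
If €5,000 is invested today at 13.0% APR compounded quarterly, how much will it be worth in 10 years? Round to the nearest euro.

Periodic rate i = 0.13/4 = 0.0325; n = 10 × 4 = 40 periods.
FV = 5,000 × (1 + 0.0325)^40 = 17,971.0072

€17,971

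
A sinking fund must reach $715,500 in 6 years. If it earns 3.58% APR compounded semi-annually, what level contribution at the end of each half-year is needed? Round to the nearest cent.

With 2 periods per year: i = 0.0179, n = 12.
FV-annuity factor = 13.254812; PMT = 715500 / 13.254812 = 53,980.3950

$53,980.40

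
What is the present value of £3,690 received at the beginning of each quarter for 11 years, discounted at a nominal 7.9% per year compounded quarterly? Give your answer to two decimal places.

With 4 periods per year: i = 0.01975, n = 44.
PV = 3690 × [1 − (1+0.01975)^(−44)] / 0.01975 × (1+i) = 3690 × 29.795397 = 109,945.0160
(annuity-due: payments at period start, so ×(1+i).)

£109,945.02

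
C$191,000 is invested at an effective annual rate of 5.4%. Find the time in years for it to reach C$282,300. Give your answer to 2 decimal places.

7.43 years

(1+i)^n = 282300/191000 = 1.47801, so n = ln 1.47801 / ln 1.054 = 7.4288 years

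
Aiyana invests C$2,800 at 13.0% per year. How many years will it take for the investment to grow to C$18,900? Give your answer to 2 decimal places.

15.62 years

n = ln(18900/2800) / ln(1+0.13) = ln(6.75000) / 0.122218 = 15.6241 years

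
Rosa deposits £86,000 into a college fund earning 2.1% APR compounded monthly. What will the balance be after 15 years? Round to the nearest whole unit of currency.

£117,810

Periodic rate i = 0.021/12 = 0.00175; n = 15 × 12 = 180 periods.
86,000 × (1+0.00175)^180 = 86,000 × 1.369882 = 117,809.8628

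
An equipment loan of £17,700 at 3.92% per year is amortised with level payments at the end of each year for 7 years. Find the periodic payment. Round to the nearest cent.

PMT = 17700 / ( [1 − (1+0.0392)^(−7)] / 0.0392 ) = 17700 / 6.019839 = 2,940.2778

£2,940.28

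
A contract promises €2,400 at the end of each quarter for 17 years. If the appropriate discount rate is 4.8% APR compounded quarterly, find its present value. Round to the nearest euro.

€111,130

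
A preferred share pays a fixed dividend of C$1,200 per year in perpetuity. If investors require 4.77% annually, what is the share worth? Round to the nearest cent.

PV = C/r = 1200/0.0477 = 25,157.2327

C$25,157.23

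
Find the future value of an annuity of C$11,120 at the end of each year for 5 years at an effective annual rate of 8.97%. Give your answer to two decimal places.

FV = PMT · [(1+i)^n − 1] / i = 11120 · 5.981134 = 66,510.2135

C$66,510.21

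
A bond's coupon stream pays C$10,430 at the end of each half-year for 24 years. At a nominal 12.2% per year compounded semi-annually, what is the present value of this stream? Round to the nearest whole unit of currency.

C$161,015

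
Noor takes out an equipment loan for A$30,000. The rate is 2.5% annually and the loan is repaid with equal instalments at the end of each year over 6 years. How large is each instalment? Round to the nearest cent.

A$5,446.50

PMT = 30000 / ( [1 − (1+0.025)^(−6)] / 0.025 ) = 30000 / 5.508125 = 5,446.4991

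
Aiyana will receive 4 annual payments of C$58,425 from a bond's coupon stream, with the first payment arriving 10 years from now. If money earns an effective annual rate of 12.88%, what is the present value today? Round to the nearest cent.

C$58,551.66

PV at t=9 (ordinary 4-year annuity): 58425 × a(4|0.1288) = 58425 × 2.981903 = 174,217.6768
PV₀ = 174,217.6768 / (1+0.1288)^9 = 174,217.6768 / 2.975452 = 58,551.6599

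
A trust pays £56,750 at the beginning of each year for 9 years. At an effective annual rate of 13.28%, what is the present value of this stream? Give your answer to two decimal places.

£326,489.54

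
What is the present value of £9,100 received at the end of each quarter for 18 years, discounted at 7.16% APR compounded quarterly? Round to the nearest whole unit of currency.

i = 0.0716/4 = 0.0179 per quarter; n = 18·4 = 72.
PV = 9100 × [1 − (1+0.0179)^(−72)] / 0.0179 = 9100 × 40.292690 = 366,663.4832

£366,663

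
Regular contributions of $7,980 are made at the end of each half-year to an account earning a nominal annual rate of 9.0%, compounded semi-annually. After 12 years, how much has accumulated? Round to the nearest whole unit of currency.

$332,680

Periodic rate i = 0.09/2 = 0.045; n = 12 × 2 = 24 periods.
FV = PMT · [(1+i)^n − 1] / i = 7980 · 41.689196 = 332,679.7866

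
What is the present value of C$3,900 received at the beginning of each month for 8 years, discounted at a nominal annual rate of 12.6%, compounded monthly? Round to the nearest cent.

C$237,631.37

i = 0.126/12 = 0.0105 per month; n = 8·12 = 96.
PV = 3900 × [1 − (1+0.0105)^(−96)] / 0.0105 × (1+i) = 3900 × 60.931121 = 237,631.3705
(annuity-due: payments at period start, so ×(1+i).)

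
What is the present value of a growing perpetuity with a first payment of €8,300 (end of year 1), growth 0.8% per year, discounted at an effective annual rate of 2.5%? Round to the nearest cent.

€488,235.29

PV = D₁/(r − g) = 8300/(0.025 − 0.008) = 488,235.2941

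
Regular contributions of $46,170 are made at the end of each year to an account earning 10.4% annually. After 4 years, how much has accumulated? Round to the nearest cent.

Accumulation factor s(4|0.104) = 4.668389; FV = 46170 × 4.668389 = 215,539.5139

$215,539.51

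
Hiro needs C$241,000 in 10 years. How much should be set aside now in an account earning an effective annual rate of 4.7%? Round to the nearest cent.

C$152,247.52

PV = FV·(1+i)^(−n) = 241,000 × 0.631732 = 152,247.5196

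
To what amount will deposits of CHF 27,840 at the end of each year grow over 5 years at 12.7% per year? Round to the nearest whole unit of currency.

CHF 179,339

FV = 27840 × [(1+0.127)^5 − 1] / 0.127 = 27840 × 6.441792 = 179,339.4909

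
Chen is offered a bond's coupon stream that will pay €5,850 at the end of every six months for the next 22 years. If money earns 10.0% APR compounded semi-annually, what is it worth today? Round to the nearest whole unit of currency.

Periodic rate i = 0.1/2 = 0.05; n = 22 × 2 = 44 periods.
Annuity factor a(44|0.05) = 17.662773; PV = 5850 × 17.662773 = 103,327.2239

€103,327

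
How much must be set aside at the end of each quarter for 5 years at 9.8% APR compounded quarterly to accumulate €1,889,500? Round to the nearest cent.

€74,341.52

With 4 periods per year: i = 0.0245, n = 20.
FV-annuity factor = 25.416482; PMT = 1.8895e+06 / 25.416482 = 74,341.5241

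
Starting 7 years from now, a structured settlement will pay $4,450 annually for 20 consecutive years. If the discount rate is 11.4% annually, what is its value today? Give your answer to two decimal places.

$18,066.71

Value one period before first payment (t=6): 4450 × [1 − (1+0.114)^(−20)] / 0.114 = 4450 × 7.759438 = 34,529.5011
PV₀ = 34,529.5011 / (1+0.114)^6 = 34,529.5011 / 1.911222 = 18,066.7135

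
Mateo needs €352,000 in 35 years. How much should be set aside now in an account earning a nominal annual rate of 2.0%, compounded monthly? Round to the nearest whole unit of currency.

Periodic rate i = 0.02/12 = 0.00166667; n = 35 × 12 = 420 periods.
PV = 352,000 / (1 + 0.00166667)^420 = 352,000 / 2.012580 = 174,899.9090

€174,900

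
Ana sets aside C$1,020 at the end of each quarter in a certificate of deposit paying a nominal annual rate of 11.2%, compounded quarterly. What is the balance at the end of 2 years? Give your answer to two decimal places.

C$9,006.07

With 4 periods per year: i = 0.028, n = 8.
Accumulation factor s(8|0.028) = 8.829476; FV = 1020 × 8.829476 = 9,006.0651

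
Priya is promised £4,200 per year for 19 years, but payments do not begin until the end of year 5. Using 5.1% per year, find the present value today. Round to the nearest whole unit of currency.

PV at t=4 (ordinary 19-year annuity): 4200 × a(19|0.051) = 4200 × 11.987435 = 50,347.2279
PV₀ = 50,347.2279 / (1+0.051)^4 = 50,347.2279 / 1.220143 = 41,263.3705

£41,263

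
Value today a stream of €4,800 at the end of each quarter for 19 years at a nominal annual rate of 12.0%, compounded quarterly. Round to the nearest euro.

Periodic rate i = 0.12/4 = 0.03; n = 19 × 4 = 76 periods.
PV = PMT · [1 − (1+i)^(−n)] / i = 4800 · 29.807598 = 143,076.4720

€143,076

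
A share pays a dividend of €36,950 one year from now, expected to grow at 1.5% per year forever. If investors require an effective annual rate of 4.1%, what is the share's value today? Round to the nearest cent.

€1,421,153.85

PV = D₁/(r − g) = 36950/(0.041 − 0.015) = 1,421,153.8462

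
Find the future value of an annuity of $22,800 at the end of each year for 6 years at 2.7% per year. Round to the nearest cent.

$146,373.23

FV = PMT · [(1+i)^n − 1] / i = 22800 · 6.419878 = 146,373.2286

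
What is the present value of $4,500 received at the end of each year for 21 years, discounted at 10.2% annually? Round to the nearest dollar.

Annuity factor a(21|0.102) = 8.528698; PV = 4500 × 8.528698 = 38,379.1408

$38,379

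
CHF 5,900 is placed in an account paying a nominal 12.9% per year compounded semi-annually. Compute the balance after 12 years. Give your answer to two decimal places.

CHF 26,445.27

Periodic rate i = 0.129/2 = 0.0645; n = 12 × 2 = 24 periods.
FV = PV·(1+i)^n = 5,900 × 4.482249 = 26,445.2691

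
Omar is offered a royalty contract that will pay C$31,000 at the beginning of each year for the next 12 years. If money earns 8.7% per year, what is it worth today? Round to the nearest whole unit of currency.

C$244,985

Annuity factor a(12|0.087) × (1+i) = 7.902740; PV = 31000 × 7.902740 = 244,984.9544
(Beginning-of-period payments → annuity-due factor ×(1+i).)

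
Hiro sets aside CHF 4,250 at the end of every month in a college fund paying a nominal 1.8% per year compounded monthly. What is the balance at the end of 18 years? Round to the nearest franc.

i = 0.018/12 = 0.0015 per month; n = 18·12 = 216.
Accumulation factor s(216|0.0015) = 254.874467; FV = 4250 × 254.874467 = 1,083,216.4838

CHF 1,083,216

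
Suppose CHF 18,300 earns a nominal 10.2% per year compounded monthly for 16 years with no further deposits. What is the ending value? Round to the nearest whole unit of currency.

Periodic rate i = 0.102/12 = 0.0085; n = 16 × 12 = 192 periods.
18,300 × (1+0.0085)^192 = 18,300 × 5.078942 = 92,944.6463

CHF 92,945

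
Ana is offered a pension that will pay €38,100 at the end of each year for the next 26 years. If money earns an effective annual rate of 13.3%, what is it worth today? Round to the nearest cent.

€275,320.76

PV = PMT · [1 − (1+i)^(−n)] / i = 38100 · 7.226267 = 275,320.7649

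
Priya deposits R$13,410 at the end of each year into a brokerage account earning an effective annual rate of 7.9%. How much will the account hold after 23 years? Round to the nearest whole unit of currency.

Accumulation factor s(23|0.079) = 60.097324; FV = 13410 × 60.097324 = 805,905.1087

R$805,905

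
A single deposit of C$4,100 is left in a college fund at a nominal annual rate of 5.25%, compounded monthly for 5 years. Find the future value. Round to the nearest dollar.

Periodic rate i = 0.0525/12 = 0.004375; n = 5 × 12 = 60 periods.
FV = PV·(1+i)^n = 4,100 × 1.299432 = 5,327.6723

C$5,328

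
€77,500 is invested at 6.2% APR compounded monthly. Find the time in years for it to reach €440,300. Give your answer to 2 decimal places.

Periodic rate i = 0.062/12 = 0.00516667.
n = ln(440300/77500) / ln(1+0.00516667) = ln(5.68129) / 0.005153 = 337.0959 months
= 337.0959/12 years

28.09 years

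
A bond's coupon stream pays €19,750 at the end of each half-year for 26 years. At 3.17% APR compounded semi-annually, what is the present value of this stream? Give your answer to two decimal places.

i = 0.0317/2 = 0.01585 per half-year; n = 26·2 = 52.
PV = PMT · [1 − (1+i)^(−n)] / i = 19750 · 35.241026 = 696,010.2681

€696,010.27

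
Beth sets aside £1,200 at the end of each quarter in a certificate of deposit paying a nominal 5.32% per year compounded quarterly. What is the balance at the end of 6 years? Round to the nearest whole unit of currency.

£33,666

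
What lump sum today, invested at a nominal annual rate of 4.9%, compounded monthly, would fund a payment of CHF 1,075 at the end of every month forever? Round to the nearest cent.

Periodic rate i = 0.049/12 = 0.00408333.
PV = C/r = 1075/0.00408333 = 263,265.3061

CHF 263,265.31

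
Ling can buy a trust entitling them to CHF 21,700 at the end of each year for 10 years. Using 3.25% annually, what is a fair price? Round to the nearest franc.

CHF 182,766

PV = 21700 × [1 − (1+0.0325)^(−10)] / 0.0325 = 21700 × 8.422395 = 182,765.9732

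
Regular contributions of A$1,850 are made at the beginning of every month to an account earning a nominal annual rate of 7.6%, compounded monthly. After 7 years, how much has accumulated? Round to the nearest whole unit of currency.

A$205,616

i = 0.076/12 = 0.00633333 per month; n = 7·12 = 84.
FV = 1850 × [(1+0.00633333)^84 − 1] / 0.00633333 × (1+i) = 1850 × 111.143715 = 205,615.8729
Payments are at the start of each period, so multiply by (1+i).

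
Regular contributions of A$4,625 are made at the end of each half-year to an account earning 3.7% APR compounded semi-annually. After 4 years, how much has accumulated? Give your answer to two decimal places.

i = 0.037/2 = 0.0185 per half-year; n = 4·2 = 8.
Accumulation factor s(8|0.0185) = 8.537616; FV = 4625 × 8.537616 = 39,486.4732

A$39,486.47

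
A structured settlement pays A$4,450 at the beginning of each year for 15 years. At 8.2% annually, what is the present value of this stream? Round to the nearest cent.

PV = PMT · [1 − (1+i)^(−n)] / i × (1+i) = 4450 · 9.149321 = 40,714.4791
Payments are at the start of each period, so multiply by (1+i).

A$40,714.48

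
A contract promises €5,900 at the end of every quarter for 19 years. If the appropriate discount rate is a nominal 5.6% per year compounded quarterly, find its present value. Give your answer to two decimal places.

i = 0.056/4 = 0.014 per quarter; n = 19·4 = 76.
Annuity factor a(76|0.014) = 46.597962; PV = 5900 × 46.597962 = 274,927.9739

€274,927.97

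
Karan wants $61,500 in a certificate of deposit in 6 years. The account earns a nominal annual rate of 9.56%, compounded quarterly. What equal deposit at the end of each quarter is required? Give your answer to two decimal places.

$1,927.14

i = 0.0956/4 = 0.0239 per quarter; n = 6·4 = 24.
FV-annuity factor = 31.912580; PMT = 61500 / 31.912580 = 1,927.1397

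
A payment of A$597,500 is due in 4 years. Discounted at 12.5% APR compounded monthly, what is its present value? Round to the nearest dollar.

With 12 periods per year: i = 0.0104167, n = 48.
PV = 597,500 / (1 + 0.0104167)^48 = 597,500 / 1.644463 = 363,340.5345

A$363,341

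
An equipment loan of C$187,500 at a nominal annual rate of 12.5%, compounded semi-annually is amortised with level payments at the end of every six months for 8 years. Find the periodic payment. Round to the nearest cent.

C$18,873.37

With 2 periods per year: i = 0.0625, n = 16.
PMT = 187500 / ( [1 − (1+0.0625)^(−16)] / 0.0625 ) = 187500 / 9.934635 = 18,873.3663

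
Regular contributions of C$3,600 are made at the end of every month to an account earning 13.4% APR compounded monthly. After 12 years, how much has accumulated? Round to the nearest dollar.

C$1,272,955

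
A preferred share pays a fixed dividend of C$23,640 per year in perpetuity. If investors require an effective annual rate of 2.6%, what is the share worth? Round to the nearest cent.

C$909,230.77

PV = PMT / i = 23640 / 0.026 = 909,230.7692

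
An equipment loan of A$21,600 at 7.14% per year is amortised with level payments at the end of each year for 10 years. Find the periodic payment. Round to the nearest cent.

A$3,095.29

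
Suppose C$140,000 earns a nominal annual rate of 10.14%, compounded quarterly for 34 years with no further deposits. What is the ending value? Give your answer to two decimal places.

With 4 periods per year: i = 0.02535, n = 136.
FV = PV·(1+i)^n = 140,000 × 30.103047 = 4,214,426.6390

C$4,214,426.64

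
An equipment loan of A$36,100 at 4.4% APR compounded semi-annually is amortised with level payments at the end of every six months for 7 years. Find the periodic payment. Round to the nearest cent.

A$3,024.07

With 2 periods per year: i = 0.022, n = 14.
Annuity-PV factor = 11.937573; PMT = 36100 / 11.937573 = 3,024.0652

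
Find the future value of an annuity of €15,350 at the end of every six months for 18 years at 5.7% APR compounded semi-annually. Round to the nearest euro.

With 2 periods per year: i = 0.0285, n = 36.
FV = 15350 × [(1+0.0285)^36 − 1] / 0.0285 = 15350 × 61.408389 = 942,618.7662

€942,619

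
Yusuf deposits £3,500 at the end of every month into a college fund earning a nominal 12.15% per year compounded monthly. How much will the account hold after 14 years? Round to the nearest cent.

With 12 periods per year: i = 0.010125, n = 168.
Accumulation factor s(168|0.010125) = 437.802965; FV = 3500 × 437.802965 = 1,532,310.3783

£1,532,310.38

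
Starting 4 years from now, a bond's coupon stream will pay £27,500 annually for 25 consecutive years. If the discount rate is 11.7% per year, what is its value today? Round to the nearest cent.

Value one period before first payment (t=3): 27500 × [1 − (1+0.117)^(−25)] / 0.117 = 27500 × 8.009377 = 220,257.8652
Discount back 3 years: 220,257.8652 × (1+0.117)^(−3) = 220,257.8652 × 0.717531 = 158,041.7778

£158,041.78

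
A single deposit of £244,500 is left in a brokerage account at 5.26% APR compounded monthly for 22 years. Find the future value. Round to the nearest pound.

With 12 periods per year: i = 0.00438333, n = 264.
FV = 244,500 × (1 + 0.00438333)^264 = 775,793.5952

£775,794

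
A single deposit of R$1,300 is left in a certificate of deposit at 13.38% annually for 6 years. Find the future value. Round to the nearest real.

1,300 × (1+0.1338)^6 = 1,300 × 2.124314 = 2,761.6082

R$2,762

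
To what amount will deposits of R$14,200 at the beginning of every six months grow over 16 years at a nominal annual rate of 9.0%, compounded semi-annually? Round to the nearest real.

Periodic rate i = 0.09/2 = 0.045; n = 16 × 2 = 32 periods.
FV = 14200 × [(1+0.045)^32 − 1] / 0.045 × (1+i) = 14200 × 71.756226 = 1,018,938.4131
(annuity-due: payments at period start, so ×(1+i).)

R$1,018,938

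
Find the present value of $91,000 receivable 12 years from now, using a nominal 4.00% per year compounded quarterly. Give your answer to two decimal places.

Periodic rate i = 0.04/4 = 0.01; n = 12 × 4 = 48 periods.
PV = 91,000 / (1 + 0.01)^48 = 91,000 / 1.612226 = 56,443.6969

$56,443.70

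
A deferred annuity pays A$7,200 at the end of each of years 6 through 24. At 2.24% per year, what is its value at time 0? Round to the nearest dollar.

PV at t=5 (ordinary 19-year annuity): 7200 × a(19|0.0224) = 7200 × 15.336894 = 110,425.6333
Discount back 5 years: 110,425.6333 × (1+0.0224)^(−5) = 110,425.6333 × 0.895150 = 98,847.5011

A$98,848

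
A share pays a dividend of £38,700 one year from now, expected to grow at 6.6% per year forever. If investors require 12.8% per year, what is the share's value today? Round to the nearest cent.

PV = PMT / (i − g) = 38700 / (0.128 − 0.066) = 38700 / 0.062000 = 624,193.5484

£624,193.55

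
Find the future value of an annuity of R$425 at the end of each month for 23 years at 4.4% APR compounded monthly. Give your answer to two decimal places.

R$202,378.51

With 12 periods per year: i = 0.00366667, n = 276.
Accumulation factor s(276|0.00366667) = 476.184726; FV = 425 × 476.184726 = 202,378.5084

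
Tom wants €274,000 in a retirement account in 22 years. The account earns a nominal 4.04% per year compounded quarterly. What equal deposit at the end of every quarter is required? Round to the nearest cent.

€1,946.97

i = 0.0404/4 = 0.0101 per quarter; n = 22·4 = 88.
PMT = 274000 / ( [(1+0.0101)^88 − 1] / 0.0101 ) = 274000 / 140.731635 = 1,946.9681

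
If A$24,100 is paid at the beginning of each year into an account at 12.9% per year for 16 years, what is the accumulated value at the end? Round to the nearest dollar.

FV = PMT · [(1+i)^n − 1] / i × (1+i) = 24100 · 52.230854 = 1,258,763.5766
Payments are at the start of each period, so multiply by (1+i).

A$1,258,764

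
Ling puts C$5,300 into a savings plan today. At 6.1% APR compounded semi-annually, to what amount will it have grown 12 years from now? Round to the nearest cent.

C$10,900.03

Periodic rate i = 0.061/2 = 0.0305; n = 12 × 2 = 24 periods.
5,300 × (1+0.0305)^24 = 5,300 × 2.056610 = 10,900.0321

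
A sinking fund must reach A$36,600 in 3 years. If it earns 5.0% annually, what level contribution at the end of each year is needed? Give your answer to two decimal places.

FV-annuity factor = 3.152500; PMT = 36600 / 3.152500 = 11,609.8335

A$11,609.83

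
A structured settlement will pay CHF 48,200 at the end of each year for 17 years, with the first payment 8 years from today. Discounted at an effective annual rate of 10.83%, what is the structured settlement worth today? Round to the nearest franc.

CHF 178,953

PV at t=7 (ordinary 17-year annuity): 48200 × a(17|0.1083) = 48200 × 7.625940 = 367,570.3297
PV₀ = 367,570.3297 / (1+0.1083)^7 = 367,570.3297 / 2.054004 = 178,953.0543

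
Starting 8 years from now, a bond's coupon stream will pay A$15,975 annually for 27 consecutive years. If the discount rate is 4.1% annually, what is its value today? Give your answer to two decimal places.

PV at t=7 (ordinary 27-year annuity): 15975 × a(27|0.041) = 15975 × 16.147981 = 257,964.0015
PV₀ = 257,964.0015 / (1+0.041)^7 = 257,964.0015 / 1.324815 = 194,717.0577

A$194,717.06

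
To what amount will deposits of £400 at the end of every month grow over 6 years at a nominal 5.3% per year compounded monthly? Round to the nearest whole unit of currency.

£33,819

i = 0.053/12 = 0.00441667 per month; n = 6·12 = 72.
FV = PMT · [(1+i)^n − 1] / i = 400 · 84.546628 = 33,818.6513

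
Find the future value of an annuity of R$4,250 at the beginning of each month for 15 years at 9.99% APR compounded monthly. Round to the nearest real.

R$1,774,533

Periodic rate i = 0.0999/12 = 0.008325; n = 15 × 12 = 180 periods.
FV = PMT · [(1+i)^n − 1] / i × (1+i) = 4250 · 417.537243 = 1,774,533.2823
(Beginning-of-period payments → annuity-due factor ×(1+i).)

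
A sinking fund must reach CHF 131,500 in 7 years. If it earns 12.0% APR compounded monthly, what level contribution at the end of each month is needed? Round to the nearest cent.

CHF 1,006.33

With 12 periods per year: i = 0.01, n = 84.
FV-annuity factor = 130.672274; PMT = 131500 / 130.672274 = 1,006.3344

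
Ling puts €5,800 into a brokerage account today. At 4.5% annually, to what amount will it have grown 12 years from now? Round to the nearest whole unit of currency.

€9,836

FV = 5,800 × (1 + 0.045)^12 = 9,836.1123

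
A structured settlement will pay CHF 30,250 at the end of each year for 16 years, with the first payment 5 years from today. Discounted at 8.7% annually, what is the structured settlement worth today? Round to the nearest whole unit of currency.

PV at t=4 (ordinary 16-year annuity): 30250 × a(16|0.087) = 30250 × 8.468677 = 256,177.4806
PV₀ = 256,177.4806 / (1+0.087)^4 = 256,177.4806 / 1.396105 = 183,494.3827

CHF 183,494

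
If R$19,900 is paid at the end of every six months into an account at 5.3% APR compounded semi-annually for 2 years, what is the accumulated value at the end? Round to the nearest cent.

i = 0.053/2 = 0.0265 per half-year; n = 2·2 = 4.
Accumulation factor s(4|0.0265) = 4.161828; FV = 19900 × 4.161828 = 82,820.3694

R$82,820.37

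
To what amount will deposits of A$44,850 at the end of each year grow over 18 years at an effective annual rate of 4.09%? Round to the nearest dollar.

A$1,159,746

FV = 44850 × [(1+0.0409)^18 − 1] / 0.0409 = 44850 × 25.858330 = 1,159,746.1003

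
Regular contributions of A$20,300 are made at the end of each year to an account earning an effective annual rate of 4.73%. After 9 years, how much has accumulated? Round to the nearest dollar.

A$221,366

FV = PMT · [(1+i)^n − 1] / i = 20300 · 10.904717 = 221,365.7581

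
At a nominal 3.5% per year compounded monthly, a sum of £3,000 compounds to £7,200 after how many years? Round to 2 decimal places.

25.05 years

Periodic rate i = 0.035/12 = 0.00291667.
(1+i)^n = 7200/3000 = 2.40000, so n = ln 2.40000 / ln 1.00292 = 300.5982 months
= 300.5982/12 years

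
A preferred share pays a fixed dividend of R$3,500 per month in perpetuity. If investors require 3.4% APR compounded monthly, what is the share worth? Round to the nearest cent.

R$1,235,294.12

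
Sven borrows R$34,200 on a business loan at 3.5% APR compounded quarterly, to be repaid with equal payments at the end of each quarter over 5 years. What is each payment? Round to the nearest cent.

R$1,871.44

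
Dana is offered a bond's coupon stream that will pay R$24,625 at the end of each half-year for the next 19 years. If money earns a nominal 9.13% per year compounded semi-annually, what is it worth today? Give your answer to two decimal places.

R$440,517.20

i = 0.0913/2 = 0.04565 per half-year; n = 19·2 = 38.
PV = 24625 × [1 − (1+0.04565)^(−38)] / 0.04565 = 24625 × 17.889023 = 440,517.1996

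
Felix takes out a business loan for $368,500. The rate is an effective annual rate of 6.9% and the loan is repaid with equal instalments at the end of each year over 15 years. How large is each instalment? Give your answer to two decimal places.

Annuity-PV factor = 9.165721; PMT = 368500 / 9.165721 = 40,204.1462

$40,204.15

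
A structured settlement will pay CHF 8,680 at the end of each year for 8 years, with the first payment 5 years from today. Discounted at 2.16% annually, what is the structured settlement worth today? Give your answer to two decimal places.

Value one period before first payment (t=4): 8680 × [1 − (1+0.0216)^(−8)] / 0.0216 = 8680 × 7.275226 = 63,148.9637
PV₀ = 63,148.9637 / (1+0.0216)^4 = 63,148.9637 / 1.089240 = 57,975.2581

CHF 57,975.26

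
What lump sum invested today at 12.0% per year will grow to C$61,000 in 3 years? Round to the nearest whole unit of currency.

C$43,419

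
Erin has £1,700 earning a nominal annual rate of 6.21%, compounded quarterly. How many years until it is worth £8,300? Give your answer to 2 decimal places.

Periodic rate i = 0.0621/4 = 0.015525.
n = ln(8300/1700) / ln(1+0.015525) = ln(4.88235) / 0.015406 = 102.9246 quarters
= 102.9246/4 years

25.73 years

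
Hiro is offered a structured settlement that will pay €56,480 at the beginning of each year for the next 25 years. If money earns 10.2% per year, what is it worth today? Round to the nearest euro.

€556,386

PV = PMT · [1 − (1+i)^(−n)] / i × (1+i) = 56480 · 9.851034 = 556,386.4129
(annuity-due: payments at period start, so ×(1+i).)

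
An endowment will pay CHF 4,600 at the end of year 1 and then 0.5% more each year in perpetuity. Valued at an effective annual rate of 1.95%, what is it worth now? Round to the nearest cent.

CHF 317,241.38

PV = D₁/(r − g) = 4600/(0.0195 − 0.005) = 317,241.3793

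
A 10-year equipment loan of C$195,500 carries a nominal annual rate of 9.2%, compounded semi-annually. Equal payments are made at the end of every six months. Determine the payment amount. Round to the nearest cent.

i = 0.092/2 = 0.046 per half-year; n = 10·2 = 20.
PMT = 195500 / ( [1 − (1+0.046)^(−20)] / 0.046 ) = 195500 / 12.895950 = 15,159.7980

C$15,159.80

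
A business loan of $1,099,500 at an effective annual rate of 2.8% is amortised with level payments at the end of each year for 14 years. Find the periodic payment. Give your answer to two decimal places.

$96,012.55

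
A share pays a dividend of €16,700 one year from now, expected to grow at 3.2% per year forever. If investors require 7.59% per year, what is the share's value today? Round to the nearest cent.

PV = D₁/(r − g) = 16700/(0.0759 − 0.032) = 380,410.0228

€380,410.02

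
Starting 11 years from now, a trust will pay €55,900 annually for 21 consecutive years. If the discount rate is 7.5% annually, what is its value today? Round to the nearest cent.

€282,437.96

PV at t=10 (ordinary 21-year annuity): 55900 × a(21|0.075) = 55900 × 10.413480 = 582,113.5507
Discount back 10 years: 582,113.5507 × (1+0.075)^(−10) = 582,113.5507 × 0.485194 = 282,437.9604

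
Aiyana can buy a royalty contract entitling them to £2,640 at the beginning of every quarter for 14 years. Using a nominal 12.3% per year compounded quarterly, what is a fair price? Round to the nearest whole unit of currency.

i = 0.123/4 = 0.03075 per quarter; n = 14·4 = 56.
Annuity factor a(56|0.03075) × (1+i) = 27.372507; PV = 2640 × 27.372507 = 72,263.4195
(Beginning-of-period payments → annuity-due factor ×(1+i).)

£72,263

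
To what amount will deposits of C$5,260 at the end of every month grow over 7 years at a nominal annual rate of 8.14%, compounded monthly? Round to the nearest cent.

Periodic rate i = 0.0814/12 = 0.00678333; n = 7 × 12 = 84 periods.
FV = PMT · [(1+i)^n − 1] / i = 5260 · 112.704981 = 592,828.2014

C$592,828.20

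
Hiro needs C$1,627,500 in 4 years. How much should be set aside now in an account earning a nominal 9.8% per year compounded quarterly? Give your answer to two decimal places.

C$1,104,916.84

i = 0.098/4 = 0.0245 per quarter; n = 4·4 = 16.
Discount factor = (1+0.0245)^(−16) = 0.678904; PV = 1,627,500 × 0.678904 = 1,104,916.8419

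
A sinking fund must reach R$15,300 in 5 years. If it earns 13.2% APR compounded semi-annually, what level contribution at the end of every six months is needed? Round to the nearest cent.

R$1,128.47

With 2 periods per year: i = 0.066, n = 10.
FV-annuity factor = 13.558149; PMT = 15300 / 13.558149 = 1,128.4726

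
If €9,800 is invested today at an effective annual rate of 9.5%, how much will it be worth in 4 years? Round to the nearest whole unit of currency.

FV = PV·(1+i)^n = 9,800 × 1.437661 = 14,089.0773

€14,089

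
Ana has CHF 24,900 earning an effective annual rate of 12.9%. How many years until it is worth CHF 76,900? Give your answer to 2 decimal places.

(1+i)^n = 76900/24900 = 3.08835, so n = ln 3.08835 / ln 1.129 = 9.2938 years

9.29 years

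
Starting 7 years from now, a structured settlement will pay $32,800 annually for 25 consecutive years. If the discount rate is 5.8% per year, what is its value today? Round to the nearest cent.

$304,720.96

Value one period before first payment (t=6): 32800 × [1 − (1+0.058)^(−25)] / 0.058 = 32800 × 13.029942 = 427,382.1060
PV₀ = 427,382.1060 / (1+0.058)^6 = 427,382.1060 / 1.402536 = 304,720.9605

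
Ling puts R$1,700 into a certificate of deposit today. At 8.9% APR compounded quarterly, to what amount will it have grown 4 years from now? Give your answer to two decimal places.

Periodic rate i = 0.089/4 = 0.02225; n = 4 × 4 = 16 periods.
FV = 1,700 × (1 + 0.02225)^16 = 2,417.4797

R$2,417.48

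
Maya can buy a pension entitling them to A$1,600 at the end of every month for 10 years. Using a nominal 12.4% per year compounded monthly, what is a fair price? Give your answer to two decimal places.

A$109,744.82

i = 0.124/12 = 0.0103333 per month; n = 10·12 = 120.
PV = 1600 × [1 − (1+0.0103333)^(−120)] / 0.0103333 = 1600 × 68.590509 = 109,744.8150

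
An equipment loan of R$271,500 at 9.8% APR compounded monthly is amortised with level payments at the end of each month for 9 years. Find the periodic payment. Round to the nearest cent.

R$3,793.02

With 12 periods per year: i = 0.00816667, n = 108.
PMT = 271500 / ( [1 − (1+0.00816667)^(−108)] / 0.00816667 ) = 271500 / 71.578822 = 3,793.0214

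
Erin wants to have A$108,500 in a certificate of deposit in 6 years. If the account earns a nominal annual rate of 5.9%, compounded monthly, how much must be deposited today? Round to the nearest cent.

i = 0.059/12 = 0.00491667 per month; n = 6·12 = 72.
PV = 108,500 / (1 + 0.00491667)^72 = 108,500 / 1.423520 = 76,219.5187

A$76,219.52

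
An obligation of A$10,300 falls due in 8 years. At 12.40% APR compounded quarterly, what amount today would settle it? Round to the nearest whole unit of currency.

A$3,878

Periodic rate i = 0.124/4 = 0.031; n = 8 × 4 = 32 periods.
Discount factor = (1+0.031)^(−32) = 0.376463; PV = 10,300 × 0.376463 = 3,877.5726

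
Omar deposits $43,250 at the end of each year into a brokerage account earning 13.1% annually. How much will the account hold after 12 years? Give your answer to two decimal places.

FV = 43250 × [(1+0.131)^12 − 1] / 0.131 = 43250 × 25.807467 = 1,116,172.9348

$1,116,172.93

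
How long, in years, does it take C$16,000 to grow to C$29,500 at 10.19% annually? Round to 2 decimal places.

6.30 years

(1+i)^n = 29500/16000 = 1.84375, so n = ln 1.84375 / ln 1.1019 = 6.3049 years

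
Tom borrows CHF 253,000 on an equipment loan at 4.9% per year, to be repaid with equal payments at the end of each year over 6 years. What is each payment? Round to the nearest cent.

CHF 49,686.13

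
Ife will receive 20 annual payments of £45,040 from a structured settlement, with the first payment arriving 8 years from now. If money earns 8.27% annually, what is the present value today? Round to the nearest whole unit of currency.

PV at t=7 (ordinary 20-year annuity): 45040 × a(20|0.0827) = 45040 × 9.623975 = 433,463.8150
PV₀ = 433,463.8150 / (1+0.0827)^7 = 433,463.8150 / 1.744042 = 248,539.7697

£248,540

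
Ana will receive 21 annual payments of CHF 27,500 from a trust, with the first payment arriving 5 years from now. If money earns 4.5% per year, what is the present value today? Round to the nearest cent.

PV at t=4 (ordinary 21-year annuity): 27500 × a(21|0.045) = 27500 × 13.404724 = 368,629.9066
Discount back 4 years: 368,629.9066 × (1+0.045)^(−4) = 368,629.9066 × 0.838561 = 309,118.7898

CHF 309,118.79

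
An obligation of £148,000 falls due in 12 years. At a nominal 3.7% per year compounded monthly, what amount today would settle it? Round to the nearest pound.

With 12 periods per year: i = 0.00308333, n = 144.
PV = 148,000 / (1 + 0.00308333)^144 = 148,000 / 1.557866 = 95,001.7555

£95,002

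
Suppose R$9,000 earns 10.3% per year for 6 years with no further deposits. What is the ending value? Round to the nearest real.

R$16,207

9,000 × (1+0.103)^6 = 9,000 × 1.800749 = 16,206.7370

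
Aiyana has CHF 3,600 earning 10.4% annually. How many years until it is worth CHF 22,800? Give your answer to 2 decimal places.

(1+i)^n = 22800/3600 = 6.33333, so n = ln 6.33333 / ln 1.104 = 18.6560 years

18.66 years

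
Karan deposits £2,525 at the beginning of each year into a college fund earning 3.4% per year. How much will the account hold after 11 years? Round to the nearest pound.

Accumulation factor s(11|0.034) × (1+i) = 13.518877; FV = 2525 × 13.518877 = 34,135.1647
(annuity-due: payments at period start, so ×(1+i).)

£34,135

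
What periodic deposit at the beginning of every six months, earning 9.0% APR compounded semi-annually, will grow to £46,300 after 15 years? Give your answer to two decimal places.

£726.25

Periodic rate i = 0.09/2 = 0.045; n = 15 × 2 = 30 periods.
PMT = 46300 / ( [(1+0.045)^30 − 1] / 0.045 × (1+i) ) = 46300 / 63.752388 = 726.2473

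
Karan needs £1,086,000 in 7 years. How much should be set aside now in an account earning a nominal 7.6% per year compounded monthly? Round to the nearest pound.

£639,019

With 12 periods per year: i = 0.00633333, n = 84.
PV = 1,086,000 / (1 + 0.00633333)^84 = 1,086,000 / 1.699480 = 639,018.9360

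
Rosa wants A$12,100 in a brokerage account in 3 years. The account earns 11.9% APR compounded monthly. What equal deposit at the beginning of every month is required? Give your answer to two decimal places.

A$278.56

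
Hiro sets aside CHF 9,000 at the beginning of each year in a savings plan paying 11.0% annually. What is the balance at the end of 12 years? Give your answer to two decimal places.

FV = PMT · [(1+i)^n − 1] / i × (1+i) = 9000 · 25.211638 = 226,904.7406
(Beginning-of-period payments → annuity-due factor ×(1+i).)

CHF 226,904.74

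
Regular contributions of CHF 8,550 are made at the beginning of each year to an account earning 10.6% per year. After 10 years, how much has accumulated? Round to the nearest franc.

CHF 155,114

Accumulation factor s(10|0.106) × (1+i) = 18.141978; FV = 8550 × 18.141978 = 155,113.9130
Payments are at the start of each period, so multiply by (1+i).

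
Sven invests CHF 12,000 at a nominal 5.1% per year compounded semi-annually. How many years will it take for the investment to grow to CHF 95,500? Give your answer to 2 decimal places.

41.19 years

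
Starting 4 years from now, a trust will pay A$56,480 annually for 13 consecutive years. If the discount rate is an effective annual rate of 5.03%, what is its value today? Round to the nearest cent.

A$457,089.62

Value one period before first payment (t=3): 56480 × [1 − (1+0.0503)^(−13)] / 0.0503 = 56480 × 9.376630 = 529,592.0528
Discount back 3 years: 529,592.0528 × (1+0.0503)^(−3) = 529,592.0528 × 0.863098 = 457,089.6240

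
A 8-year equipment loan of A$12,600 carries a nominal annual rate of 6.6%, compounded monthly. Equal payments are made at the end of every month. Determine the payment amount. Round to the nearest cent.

i = 0.066/12 = 0.0055 per month; n = 8·12 = 96.
Annuity-PV factor = 74.429598; PMT = 12600 / 74.429598 = 169.2875

A$169.29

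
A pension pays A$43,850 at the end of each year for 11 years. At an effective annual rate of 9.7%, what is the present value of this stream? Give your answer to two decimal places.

Annuity factor a(11|0.097) = 6.585744; PV = 43850 × 6.585744 = 288,784.8752

A$288,784.88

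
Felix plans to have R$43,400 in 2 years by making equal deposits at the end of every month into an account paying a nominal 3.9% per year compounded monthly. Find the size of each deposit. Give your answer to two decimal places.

i = 0.039/12 = 0.00325 per month; n = 2·12 = 24.
FV-annuity factor = 24.918748; PMT = 43400 / 24.918748 = 1,741.6605

R$1,741.66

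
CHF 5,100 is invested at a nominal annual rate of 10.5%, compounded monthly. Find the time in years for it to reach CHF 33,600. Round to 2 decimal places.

Periodic rate i = 0.105/12 = 0.00875.
(1+i)^n = 33600/5100 = 6.58824, so n = ln 6.58824 / ln 1.00875 = 216.4025 months
= 216.4025/12 years

18.03 years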